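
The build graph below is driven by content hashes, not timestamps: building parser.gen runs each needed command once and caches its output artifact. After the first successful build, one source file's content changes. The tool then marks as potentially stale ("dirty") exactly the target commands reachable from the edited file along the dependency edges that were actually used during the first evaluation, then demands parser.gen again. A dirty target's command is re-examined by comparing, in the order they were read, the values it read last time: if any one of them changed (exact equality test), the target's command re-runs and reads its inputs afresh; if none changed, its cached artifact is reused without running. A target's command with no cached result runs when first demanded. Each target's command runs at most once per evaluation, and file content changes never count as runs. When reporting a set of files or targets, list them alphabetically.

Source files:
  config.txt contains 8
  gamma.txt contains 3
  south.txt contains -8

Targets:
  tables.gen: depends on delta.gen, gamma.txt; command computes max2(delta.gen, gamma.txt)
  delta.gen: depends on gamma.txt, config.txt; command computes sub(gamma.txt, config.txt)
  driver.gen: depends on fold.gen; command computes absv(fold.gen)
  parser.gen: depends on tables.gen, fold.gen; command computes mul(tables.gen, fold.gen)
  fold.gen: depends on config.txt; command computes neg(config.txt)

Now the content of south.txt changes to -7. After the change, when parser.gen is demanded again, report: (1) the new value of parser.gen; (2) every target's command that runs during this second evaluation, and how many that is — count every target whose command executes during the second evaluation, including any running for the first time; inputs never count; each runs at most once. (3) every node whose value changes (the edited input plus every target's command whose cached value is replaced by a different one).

parser.gen now evaluates to -24.
Run set: none (0 run).
Changed values: south.txt.
The important point: nothing the output needs ever reads south.txt, so the edit is invisible to it.

Initial pass — values computed on the first demand:
  delta.gen = sub(3, 8) = -5
  fold.gen = neg(8) = -8
  tables.gen = max2(-5, 3) = 3
  parser.gen = mul(3, -8) = -24

Second demand — change propagation:
  no demanded computation ever read south.txt, so the edit dirties nothing and nothing runs.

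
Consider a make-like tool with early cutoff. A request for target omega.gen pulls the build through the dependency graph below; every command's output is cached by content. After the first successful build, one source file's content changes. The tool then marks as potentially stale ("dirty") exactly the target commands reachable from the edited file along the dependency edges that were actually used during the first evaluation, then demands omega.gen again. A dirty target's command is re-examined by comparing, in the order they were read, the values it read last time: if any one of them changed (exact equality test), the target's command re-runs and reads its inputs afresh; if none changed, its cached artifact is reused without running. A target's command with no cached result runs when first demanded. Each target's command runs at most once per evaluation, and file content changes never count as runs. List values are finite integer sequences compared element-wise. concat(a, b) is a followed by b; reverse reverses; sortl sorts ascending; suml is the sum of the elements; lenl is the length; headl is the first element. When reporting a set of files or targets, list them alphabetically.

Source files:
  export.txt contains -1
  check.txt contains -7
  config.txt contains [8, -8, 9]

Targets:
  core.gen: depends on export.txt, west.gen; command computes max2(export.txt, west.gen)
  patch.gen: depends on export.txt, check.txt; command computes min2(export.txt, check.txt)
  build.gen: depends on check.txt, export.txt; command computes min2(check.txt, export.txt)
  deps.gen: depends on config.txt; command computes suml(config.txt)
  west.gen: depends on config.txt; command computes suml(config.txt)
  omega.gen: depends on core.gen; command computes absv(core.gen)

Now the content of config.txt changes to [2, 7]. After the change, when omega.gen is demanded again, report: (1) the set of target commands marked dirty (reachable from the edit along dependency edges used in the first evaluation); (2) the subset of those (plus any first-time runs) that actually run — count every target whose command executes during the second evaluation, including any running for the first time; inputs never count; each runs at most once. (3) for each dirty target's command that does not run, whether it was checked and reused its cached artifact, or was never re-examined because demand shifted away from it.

First demand of the output computes:
  west.gen = suml([8, -8, 9]) = 9
  core.gen = max2(-1, 9) = 9
  omega.gen = absv(9) = 9

After the edit, cleaning proceeds:
  west.gen: a read changed (config.txt [8, -8, 9]->[2, 7]) — executes, giving 9 — identical to its old value.
  core.gen: dirty, but its reads are unchanged (export.txt unchanged, west.gen unchanged); cached 9 stands.
  omega.gen: dirty, but its reads are unchanged (core.gen unchanged); cached 9 stands.

Note the absorption at west.gen: it re-runs yet its value is the same, leaving the output's value untouched.

The edit dirties: core.gen, omega.gen, west.gen.
1 target commands run: west.gen.
Cache hits after checking: core.gen, omega.gen.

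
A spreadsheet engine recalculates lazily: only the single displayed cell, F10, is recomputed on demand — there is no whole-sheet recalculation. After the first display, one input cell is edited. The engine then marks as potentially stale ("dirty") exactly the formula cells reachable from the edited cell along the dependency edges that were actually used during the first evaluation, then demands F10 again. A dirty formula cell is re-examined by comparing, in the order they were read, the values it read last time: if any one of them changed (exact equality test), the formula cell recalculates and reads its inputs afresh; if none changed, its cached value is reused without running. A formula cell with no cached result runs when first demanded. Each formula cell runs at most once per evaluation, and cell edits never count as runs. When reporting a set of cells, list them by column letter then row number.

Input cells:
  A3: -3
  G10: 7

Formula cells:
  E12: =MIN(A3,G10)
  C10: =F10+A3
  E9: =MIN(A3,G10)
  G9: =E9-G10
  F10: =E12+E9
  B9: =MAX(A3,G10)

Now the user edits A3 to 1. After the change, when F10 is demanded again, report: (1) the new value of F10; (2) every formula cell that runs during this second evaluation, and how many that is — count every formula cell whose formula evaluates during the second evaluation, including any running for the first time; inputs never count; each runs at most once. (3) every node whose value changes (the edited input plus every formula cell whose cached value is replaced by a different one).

First evaluation (everything demanded from the output):
  E9 = MIN(-3, 7) = -3
  E12 = MIN(-3, 7) = -3
  F10 = -3 + -3 = -6

Propagation after the edit:
  E9: runs — A3 -3->1; result 1.
  E12: runs — A3 -3->1; result 1.
  F10: runs — E12 -3->1; E9 -3->1; result 2.

New value of F10: 2.
Formula cells that run: E9, E12, F10 — 3 in total.
Values that change: A3, E9, E12, F10.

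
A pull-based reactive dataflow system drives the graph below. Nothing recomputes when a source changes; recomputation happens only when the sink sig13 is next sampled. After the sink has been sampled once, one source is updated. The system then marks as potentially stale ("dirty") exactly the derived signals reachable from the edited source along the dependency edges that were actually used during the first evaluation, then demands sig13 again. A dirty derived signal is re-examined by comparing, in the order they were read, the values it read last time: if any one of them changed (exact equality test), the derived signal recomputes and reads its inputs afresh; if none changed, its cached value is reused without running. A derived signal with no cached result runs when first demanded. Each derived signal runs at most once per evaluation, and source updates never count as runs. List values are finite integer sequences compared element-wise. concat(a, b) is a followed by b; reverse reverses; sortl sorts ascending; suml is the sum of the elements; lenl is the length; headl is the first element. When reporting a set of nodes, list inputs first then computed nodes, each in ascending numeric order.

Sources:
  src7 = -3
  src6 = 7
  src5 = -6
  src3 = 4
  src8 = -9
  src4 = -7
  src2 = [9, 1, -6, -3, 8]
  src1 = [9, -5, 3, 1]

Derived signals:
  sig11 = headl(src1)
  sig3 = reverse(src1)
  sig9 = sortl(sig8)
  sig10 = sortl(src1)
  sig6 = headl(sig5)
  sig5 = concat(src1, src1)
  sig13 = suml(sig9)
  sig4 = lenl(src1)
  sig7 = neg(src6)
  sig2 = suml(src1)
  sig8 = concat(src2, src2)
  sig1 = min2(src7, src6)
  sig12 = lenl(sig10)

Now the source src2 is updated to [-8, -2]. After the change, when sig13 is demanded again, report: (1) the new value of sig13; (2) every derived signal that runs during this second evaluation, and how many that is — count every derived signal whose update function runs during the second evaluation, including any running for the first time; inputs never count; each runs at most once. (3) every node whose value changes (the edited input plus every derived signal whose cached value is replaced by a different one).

First evaluation (everything demanded from the output):
  sig8 = concat([9, 1, -6, -3, 8], [9, 1, -6, -3, 8]) = [9, 1, -6, -3, 8, 9, 1, -6, -3, 8]
  sig9 = sortl([9, 1, -6, -3, 8, 9, 1, -6, -3, 8]) = [-6, -6, -3, -3, 1, 1, 8, 8, 9, 9]
  sig13 = suml([-6, -6, -3, -3, 1, 1, 8, 8, 9, 9]) = 18

Propagation after the edit:
  sig8: runs — src2 [9, 1, -6, -3, 8]->[-8, -2]; src2 [9, 1, -6, -3, 8]->[-8, -2]; result [-8, -2, -8, -2].
  sig9: runs — sig8 [9, 1, -6, -3, 8, 9, 1, -6, -3, 8]->[-8, -2, -8, -2]; result [-8, -8, -2, -2].
  sig13: runs — sig9 [-6, -6, -3, -3, 1, 1, 8, 8, 9, 9]->[-8, -8, -2, -2]; result -20.

New value of sig13: -20.
Derived signals that run: sig8, sig9, sig13 — 3 in total.
Values that change: src2, sig8, sig9, sig13.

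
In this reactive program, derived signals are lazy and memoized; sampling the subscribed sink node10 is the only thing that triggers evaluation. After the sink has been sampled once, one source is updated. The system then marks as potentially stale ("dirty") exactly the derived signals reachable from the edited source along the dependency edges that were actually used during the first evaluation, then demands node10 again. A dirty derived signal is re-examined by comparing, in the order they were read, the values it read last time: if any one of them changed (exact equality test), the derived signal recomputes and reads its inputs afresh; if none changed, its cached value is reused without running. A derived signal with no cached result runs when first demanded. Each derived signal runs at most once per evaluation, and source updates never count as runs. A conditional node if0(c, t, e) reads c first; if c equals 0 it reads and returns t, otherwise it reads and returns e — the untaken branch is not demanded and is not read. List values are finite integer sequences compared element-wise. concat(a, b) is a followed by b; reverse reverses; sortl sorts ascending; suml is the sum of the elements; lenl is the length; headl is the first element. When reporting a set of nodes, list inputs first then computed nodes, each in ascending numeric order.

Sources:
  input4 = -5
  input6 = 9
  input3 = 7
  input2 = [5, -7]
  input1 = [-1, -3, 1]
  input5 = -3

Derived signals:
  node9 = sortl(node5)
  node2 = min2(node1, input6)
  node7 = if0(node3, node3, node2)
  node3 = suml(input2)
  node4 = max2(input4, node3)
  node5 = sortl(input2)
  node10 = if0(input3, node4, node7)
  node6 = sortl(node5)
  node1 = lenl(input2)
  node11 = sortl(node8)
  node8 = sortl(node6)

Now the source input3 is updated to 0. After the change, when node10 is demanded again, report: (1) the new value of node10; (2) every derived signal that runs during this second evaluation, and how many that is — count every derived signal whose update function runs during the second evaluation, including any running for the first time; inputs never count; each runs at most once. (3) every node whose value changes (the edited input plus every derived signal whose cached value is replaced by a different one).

Demanding node10 again yields -2.
2 derived signals run: node4, node10.
The nodes whose values change: input3, node10.
Note the branch switch — node4 had no cache and runs now for the first time.

First demand of the output computes:
  node1 = lenl([5, -7]) = 2
  node2 = min2(2, 9) = 2
  node3 = suml([5, -7]) = -2
  node7 = if0(node3=-2 -> else branch node2) = 2
  node10 = if0(input3=7 -> else branch node7) = 2

After the edit, cleaning proceeds:
  node4: had never run; runs now, result -2.
  node10: a read changed (input3 7->0) — executes, giving -2.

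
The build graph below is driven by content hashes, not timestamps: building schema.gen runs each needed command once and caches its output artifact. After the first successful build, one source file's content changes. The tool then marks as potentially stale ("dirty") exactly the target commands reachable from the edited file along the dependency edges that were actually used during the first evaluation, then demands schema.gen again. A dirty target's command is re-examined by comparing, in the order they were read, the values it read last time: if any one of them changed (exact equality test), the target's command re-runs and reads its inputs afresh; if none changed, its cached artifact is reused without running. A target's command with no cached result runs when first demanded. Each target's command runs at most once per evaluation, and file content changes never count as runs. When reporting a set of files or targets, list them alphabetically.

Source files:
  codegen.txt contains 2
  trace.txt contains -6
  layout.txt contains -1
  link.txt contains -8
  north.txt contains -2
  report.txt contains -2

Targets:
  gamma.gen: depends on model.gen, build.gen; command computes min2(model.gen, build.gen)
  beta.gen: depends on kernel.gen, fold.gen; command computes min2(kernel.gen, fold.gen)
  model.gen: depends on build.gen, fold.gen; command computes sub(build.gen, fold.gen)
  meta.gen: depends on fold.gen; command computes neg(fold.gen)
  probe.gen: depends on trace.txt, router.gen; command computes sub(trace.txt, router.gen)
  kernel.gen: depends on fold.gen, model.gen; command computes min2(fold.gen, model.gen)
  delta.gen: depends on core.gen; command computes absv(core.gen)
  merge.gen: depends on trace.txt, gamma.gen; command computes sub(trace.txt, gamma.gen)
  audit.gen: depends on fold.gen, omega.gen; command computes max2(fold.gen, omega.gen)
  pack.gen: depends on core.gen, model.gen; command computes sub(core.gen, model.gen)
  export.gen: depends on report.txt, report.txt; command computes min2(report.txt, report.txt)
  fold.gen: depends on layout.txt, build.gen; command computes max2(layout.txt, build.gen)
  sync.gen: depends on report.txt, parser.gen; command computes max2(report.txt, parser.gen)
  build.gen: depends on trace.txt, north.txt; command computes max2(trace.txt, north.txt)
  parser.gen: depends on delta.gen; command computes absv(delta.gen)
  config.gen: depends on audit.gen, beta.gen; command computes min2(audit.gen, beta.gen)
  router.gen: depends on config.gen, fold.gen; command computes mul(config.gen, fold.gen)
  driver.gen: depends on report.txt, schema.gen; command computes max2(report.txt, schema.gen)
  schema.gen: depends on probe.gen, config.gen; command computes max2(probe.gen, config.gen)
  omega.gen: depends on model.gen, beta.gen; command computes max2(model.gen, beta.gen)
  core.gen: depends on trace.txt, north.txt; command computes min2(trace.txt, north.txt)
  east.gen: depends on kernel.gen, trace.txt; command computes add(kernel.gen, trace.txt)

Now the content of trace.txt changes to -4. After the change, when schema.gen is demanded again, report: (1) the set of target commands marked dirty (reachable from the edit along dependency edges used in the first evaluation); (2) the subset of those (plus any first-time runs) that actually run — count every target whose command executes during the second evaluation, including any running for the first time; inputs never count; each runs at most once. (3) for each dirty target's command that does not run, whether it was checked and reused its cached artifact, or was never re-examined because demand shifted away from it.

Dirty set: audit.gen, beta.gen, build.gen, config.gen, fold.gen, kernel.gen, model.gen, omega.gen, probe.gen, router.gen, schema.gen.
Run set: build.gen, probe.gen, schema.gen (3 run).
Re-examined without running (cache reused): audit.gen, beta.gen, config.gen, fold.gen, kernel.gen, model.gen, omega.gen, router.gen.
The important point: at fold.gen every value read last time is unchanged, so the dirty flag clears without a run.

Initial pass — values computed on the first demand:
  build.gen = max2(-6, -2) = -2
  fold.gen = max2(-1, -2) = -1
  model.gen = sub(-2, -1) = -1
  kernel.gen = min2(-1, -1) = -1
  beta.gen = min2(-1, -1) = -1
  omega.gen = max2(-1, -1) = -1
  audit.gen = max2(-1, -1) = -1
  config.gen = min2(-1, -1) = -1
  router.gen = mul(-1, -1) = 1
  probe.gen = sub(-6, 1) = -7
  schema.gen = max2(-7, -1) = -1

Second demand — change propagation:
  build.gen: re-runs because trace.txt -6->-4; new result -2 (unchanged).
  fold.gen: re-examined; everything it read last time is the same (layout.txt unchanged, build.gen unchanged) — cache -1 kept, no run.
  model.gen: re-examined; everything it read last time is the same (build.gen unchanged, fold.gen unchanged) — cache -1 kept, no run.
  kernel.gen: re-examined; everything it read last time is the same (fold.gen unchanged, model.gen unchanged) — cache -1 kept, no run.
  beta.gen: re-examined; everything it read last time is the same (kernel.gen unchanged, fold.gen unchanged) — cache -1 kept, no run.
  omega.gen: re-examined; everything it read last time is the same (model.gen unchanged, beta.gen unchanged) — cache -1 kept, no run.
  audit.gen: re-examined; everything it read last time is the same (fold.gen unchanged, omega.gen unchanged) — cache -1 kept, no run.
  config.gen: re-examined; everything it read last time is the same (audit.gen unchanged, beta.gen unchanged) — cache -1 kept, no run.
  router.gen: re-examined; everything it read last time is the same (config.gen unchanged, fold.gen unchanged) — cache 1 kept, no run.
  probe.gen: re-runs because trace.txt -6->-4; new result -5.
  schema.gen: re-runs because probe.gen -7->-5; new result -1 (unchanged).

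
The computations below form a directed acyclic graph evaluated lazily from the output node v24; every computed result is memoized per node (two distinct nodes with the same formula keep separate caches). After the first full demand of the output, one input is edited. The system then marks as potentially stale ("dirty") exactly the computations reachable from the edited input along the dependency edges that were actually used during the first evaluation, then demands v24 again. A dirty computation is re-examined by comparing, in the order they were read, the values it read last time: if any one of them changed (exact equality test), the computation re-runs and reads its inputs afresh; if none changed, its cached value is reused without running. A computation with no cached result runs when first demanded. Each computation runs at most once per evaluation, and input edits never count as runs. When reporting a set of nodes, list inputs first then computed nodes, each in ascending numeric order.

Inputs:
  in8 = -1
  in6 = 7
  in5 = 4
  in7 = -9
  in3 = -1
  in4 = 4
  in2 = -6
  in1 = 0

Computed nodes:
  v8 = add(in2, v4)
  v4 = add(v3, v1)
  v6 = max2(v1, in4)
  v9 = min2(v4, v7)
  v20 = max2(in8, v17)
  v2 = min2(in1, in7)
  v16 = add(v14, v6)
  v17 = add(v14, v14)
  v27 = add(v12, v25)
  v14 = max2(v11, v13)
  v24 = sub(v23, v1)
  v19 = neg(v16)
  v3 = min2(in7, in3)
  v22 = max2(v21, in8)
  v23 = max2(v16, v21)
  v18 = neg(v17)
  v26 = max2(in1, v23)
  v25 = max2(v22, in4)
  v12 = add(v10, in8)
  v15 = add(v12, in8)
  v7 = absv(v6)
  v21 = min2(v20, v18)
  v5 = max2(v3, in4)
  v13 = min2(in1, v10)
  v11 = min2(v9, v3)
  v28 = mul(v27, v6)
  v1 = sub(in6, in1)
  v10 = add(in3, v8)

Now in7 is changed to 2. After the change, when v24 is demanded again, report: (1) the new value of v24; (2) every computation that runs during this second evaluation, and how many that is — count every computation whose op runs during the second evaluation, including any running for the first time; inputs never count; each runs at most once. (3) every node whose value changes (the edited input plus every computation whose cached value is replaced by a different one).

First demand of the output computes:
  v1 = sub(7, 0) = 7
  v3 = min2(-9, -1) = -9
  v4 = add(-9, 7) = -2
  v6 = max2(7, 4) = 7
  v7 = absv(7) = 7
  v8 = add(-6, -2) = -8
  v9 = min2(-2, 7) = -2
  v10 = add(-1, -8) = -9
  v11 = min2(-2, -9) = -9
  v13 = min2(0, -9) = -9
  v14 = max2(-9, -9) = -9
  v16 = add(-9, 7) = -2
  v17 = add(-9, -9) = -18
  v18 = neg(-18) = 18
  v20 = max2(-1, -18) = -1
  v21 = min2(-1, 18) = -1
  v23 = max2(-2, -1) = -1
  v24 = sub(-1, 7) = -8

After the edit, cleaning proceeds:
  v3: a read changed (in7 -9->2) — executes, giving -1.
  v4: a read changed (v3 -9->-1) — executes, giving 6.
  v8: a read changed (v4 -2->6) — executes, giving 0.
  v9: a read changed (v4 -2->6) — executes, giving 6.
  v10: a read changed (v8 -8->0) — executes, giving -1.
  v11: a read changed (v9 -2->6; v3 -9->-1) — executes, giving -1.
  v13: a read changed (v10 -9->-1) — executes, giving -1.
  v14: a read changed (v11 -9->-1; v13 -9->-1) — executes, giving -1.
  v16: a read changed (v14 -9->-1) — executes, giving 6.
  v17: a read changed (v14 -9->-1; v14 -9->-1) — executes, giving -2.
  v18: a read changed (v17 -18->-2) — executes, giving 2.
  v20: a read changed (v17 -18->-2) — executes, giving -1 — identical to its old value.
  v21: a read changed (v18 18->2) — executes, giving -1 — identical to its old value.
  v23: a read changed (v16 -2->6) — executes, giving 6.
  v24: a read changed (v23 -1->6) — executes, giving -1.

Demanding v24 again yields -1.
15 computations run: v3, v4, v8, v9, v10, v11, v13, v14, v16, v17, v18, v20, v21, v23, v24.
The nodes whose values change: in7, v3, v4, v8, v9, v10, v11, v13, v14, v16, v17, v18, v23, v24.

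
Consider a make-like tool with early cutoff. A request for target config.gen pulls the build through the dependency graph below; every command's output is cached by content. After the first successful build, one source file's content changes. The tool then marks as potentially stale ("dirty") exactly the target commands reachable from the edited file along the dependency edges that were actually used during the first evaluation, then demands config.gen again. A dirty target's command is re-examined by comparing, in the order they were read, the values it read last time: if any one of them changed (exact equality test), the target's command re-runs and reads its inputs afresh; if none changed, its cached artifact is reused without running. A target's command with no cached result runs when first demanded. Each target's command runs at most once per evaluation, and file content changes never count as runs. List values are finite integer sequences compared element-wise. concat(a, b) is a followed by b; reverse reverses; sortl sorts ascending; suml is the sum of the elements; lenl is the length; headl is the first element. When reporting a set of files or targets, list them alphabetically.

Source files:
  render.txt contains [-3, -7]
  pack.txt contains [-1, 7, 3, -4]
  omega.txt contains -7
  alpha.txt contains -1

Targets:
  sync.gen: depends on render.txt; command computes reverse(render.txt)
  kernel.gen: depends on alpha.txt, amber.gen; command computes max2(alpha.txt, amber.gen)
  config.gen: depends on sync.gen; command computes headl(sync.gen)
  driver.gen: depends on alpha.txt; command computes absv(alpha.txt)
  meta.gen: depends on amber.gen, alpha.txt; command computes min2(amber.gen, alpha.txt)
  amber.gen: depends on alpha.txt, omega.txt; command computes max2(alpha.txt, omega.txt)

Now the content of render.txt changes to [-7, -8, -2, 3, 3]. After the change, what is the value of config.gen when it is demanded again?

Demanding config.gen again yields 3.

First demand of the output computes:
  sync.gen = reverse([-3, -7]) = [-7, -3]
  config.gen = headl([-7, -3]) = -7

After the edit, cleaning proceeds:
  sync.gen: a read changed (render.txt [-3, -7]->[-7, -8, -2, 3, 3]) — executes, giving [3, 3, -2, -8, -7].
  config.gen: a read changed (sync.gen [-7, -3]->[3, 3, -2, -8, -7]) — executes, giving 3.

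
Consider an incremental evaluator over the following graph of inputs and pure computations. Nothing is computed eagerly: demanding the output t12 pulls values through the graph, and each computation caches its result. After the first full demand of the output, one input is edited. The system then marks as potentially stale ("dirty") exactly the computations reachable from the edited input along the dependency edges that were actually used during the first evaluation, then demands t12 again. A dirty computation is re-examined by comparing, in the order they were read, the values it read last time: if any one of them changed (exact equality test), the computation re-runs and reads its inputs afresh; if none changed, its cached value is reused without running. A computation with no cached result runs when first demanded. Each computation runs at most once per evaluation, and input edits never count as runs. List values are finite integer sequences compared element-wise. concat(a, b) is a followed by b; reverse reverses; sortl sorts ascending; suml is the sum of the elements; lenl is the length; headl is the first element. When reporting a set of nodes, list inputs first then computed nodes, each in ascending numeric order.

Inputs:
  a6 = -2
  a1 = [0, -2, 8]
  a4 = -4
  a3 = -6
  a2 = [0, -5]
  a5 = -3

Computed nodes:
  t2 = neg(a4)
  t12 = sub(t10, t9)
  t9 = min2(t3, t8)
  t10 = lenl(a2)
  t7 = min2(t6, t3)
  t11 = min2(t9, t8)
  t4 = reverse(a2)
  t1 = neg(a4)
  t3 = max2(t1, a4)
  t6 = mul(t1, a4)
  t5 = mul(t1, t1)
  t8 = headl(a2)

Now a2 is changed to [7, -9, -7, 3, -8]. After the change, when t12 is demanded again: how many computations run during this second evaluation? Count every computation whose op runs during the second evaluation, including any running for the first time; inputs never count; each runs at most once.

Run set: t8, t9, t10, t12 (4 run).

Initial pass — values computed on the first demand:
  t1 = neg(-4) = 4
  t3 = max2(4, -4) = 4
  t8 = headl([0, -5]) = 0
  t9 = min2(4, 0) = 0
  t10 = lenl([0, -5]) = 2
  t12 = sub(2, 0) = 2

Second demand — change propagation:
  t8: re-runs because a2 [0, -5]->[7, -9, -7, 3, -8]; new result 7.
  t9: re-runs because t8 0->7; new result 4.
  t10: re-runs because a2 [0, -5]->[7, -9, -7, 3, -8]; new result 5.
  t12: re-runs because t10 2->5; t9 0->4; new result 1.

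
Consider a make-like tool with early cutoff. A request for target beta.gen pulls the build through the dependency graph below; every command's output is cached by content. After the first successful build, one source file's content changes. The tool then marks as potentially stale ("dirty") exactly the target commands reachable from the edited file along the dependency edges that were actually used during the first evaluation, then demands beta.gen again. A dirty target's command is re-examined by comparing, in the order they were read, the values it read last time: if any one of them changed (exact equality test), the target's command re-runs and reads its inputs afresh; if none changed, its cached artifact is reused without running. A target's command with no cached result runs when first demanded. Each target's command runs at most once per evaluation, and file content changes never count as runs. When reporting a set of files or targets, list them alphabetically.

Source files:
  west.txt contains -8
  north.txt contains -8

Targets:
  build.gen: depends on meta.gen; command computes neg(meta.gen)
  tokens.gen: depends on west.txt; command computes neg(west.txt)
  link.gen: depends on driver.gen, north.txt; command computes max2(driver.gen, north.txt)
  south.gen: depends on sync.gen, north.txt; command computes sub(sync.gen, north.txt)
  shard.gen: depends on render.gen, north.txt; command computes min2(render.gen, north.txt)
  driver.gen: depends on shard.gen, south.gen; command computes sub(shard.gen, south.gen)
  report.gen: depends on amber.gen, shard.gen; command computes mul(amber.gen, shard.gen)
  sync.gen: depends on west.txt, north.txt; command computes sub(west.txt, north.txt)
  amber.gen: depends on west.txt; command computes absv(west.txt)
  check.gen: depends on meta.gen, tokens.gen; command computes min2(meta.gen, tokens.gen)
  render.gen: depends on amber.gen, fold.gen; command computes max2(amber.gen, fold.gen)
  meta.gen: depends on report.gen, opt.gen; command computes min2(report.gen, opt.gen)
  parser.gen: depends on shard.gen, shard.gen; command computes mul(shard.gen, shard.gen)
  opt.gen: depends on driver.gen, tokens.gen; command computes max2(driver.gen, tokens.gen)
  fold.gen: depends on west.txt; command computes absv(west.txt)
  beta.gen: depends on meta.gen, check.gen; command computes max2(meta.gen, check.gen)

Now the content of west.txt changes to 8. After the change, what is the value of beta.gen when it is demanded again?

Demanding beta.gen again yields -64.
Note where the cutoff bites: render.gen is checked, finds nothing changed, and keeps its cache.

First demand of the output computes:
  amber.gen = absv(-8) = 8
  fold.gen = absv(-8) = 8
  render.gen = max2(8, 8) = 8
  shard.gen = min2(8, -8) = -8
  report.gen = mul(8, -8) = -64
  sync.gen = sub(-8, -8) = 0
  south.gen = sub(0, -8) = 8
  driver.gen = sub(-8, 8) = -16
  tokens.gen = neg(-8) = 8
  opt.gen = max2(-16, 8) = 8
  meta.gen = min2(-64, 8) = -64
  check.gen = min2(-64, 8) = -64
  beta.gen = max2(-64, -64) = -64

After the edit, cleaning proceeds:
  amber.gen: a read changed (west.txt -8->8) — executes, giving 8 — identical to its old value.
  fold.gen: a read changed (west.txt -8->8) — executes, giving 8 — identical to its old value.
  render.gen: dirty, but its reads are unchanged (amber.gen unchanged, fold.gen unchanged); cached 8 stands.
  shard.gen: dirty, but its reads are unchanged (render.gen unchanged, north.txt unchanged); cached -8 stands.
  report.gen: dirty, but its reads are unchanged (amber.gen unchanged, shard.gen unchanged); cached -64 stands.
  sync.gen: a read changed (west.txt -8->8) — executes, giving 16.
  south.gen: a read changed (sync.gen 0->16) — executes, giving 24.
  driver.gen: a read changed (south.gen 8->24) — executes, giving -32.
  tokens.gen: a read changed (west.txt -8->8) — executes, giving -8.
  opt.gen: a read changed (driver.gen -16->-32; tokens.gen 8->-8) — executes, giving -8.
  meta.gen: a read changed (opt.gen 8->-8) — executes, giving -64 — identical to its old value.
  check.gen: a read changed (tokens.gen 8->-8) — executes, giving -64 — identical to its old value.
  beta.gen: dirty, but its reads are unchanged (meta.gen unchanged, check.gen unchanged); cached -64 stands.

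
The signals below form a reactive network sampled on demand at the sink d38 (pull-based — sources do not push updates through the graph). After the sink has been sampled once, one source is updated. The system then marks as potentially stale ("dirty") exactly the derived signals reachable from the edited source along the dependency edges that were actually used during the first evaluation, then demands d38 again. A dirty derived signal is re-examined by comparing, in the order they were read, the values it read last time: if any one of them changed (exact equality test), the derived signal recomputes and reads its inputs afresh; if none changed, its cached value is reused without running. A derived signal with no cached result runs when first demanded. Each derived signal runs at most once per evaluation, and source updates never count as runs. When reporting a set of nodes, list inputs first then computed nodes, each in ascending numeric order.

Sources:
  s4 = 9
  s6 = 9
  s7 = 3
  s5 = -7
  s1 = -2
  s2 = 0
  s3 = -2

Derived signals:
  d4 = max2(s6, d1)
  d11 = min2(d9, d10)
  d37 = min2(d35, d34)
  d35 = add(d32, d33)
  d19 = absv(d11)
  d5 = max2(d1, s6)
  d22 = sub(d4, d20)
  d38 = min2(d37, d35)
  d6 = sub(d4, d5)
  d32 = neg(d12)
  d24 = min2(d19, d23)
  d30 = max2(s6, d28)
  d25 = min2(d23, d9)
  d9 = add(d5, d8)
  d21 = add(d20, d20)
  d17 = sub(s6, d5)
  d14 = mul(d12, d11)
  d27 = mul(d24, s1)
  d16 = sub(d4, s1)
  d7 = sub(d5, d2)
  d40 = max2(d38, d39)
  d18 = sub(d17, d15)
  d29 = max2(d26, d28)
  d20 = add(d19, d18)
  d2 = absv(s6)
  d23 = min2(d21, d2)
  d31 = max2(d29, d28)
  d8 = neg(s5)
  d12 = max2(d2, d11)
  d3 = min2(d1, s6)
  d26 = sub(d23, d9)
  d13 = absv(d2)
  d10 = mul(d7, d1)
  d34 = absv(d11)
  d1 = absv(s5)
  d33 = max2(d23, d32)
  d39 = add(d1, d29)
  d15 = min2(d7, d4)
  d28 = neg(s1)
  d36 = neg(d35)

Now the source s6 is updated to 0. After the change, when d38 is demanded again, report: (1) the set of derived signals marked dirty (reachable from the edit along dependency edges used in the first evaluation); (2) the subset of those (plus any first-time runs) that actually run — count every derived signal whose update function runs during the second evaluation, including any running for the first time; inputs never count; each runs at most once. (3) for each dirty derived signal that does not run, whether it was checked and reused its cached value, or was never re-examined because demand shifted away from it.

Initial pass — values computed on the first demand:
  d1 = absv(-7) = 7
  d2 = absv(9) = 9
  d4 = max2(9, 7) = 9
  d5 = max2(7, 9) = 9
  d7 = sub(9, 9) = 0
  d8 = neg(-7) = 7
  d9 = add(9, 7) = 16
  d10 = mul(0, 7) = 0
  d11 = min2(16, 0) = 0
  d12 = max2(9, 0) = 9
  d15 = min2(0, 9) = 0
  d17 = sub(9, 9) = 0
  d18 = sub(0, 0) = 0
  d19 = absv(0) = 0
  d20 = add(0, 0) = 0
  d21 = add(0, 0) = 0
  d23 = min2(0, 9) = 0
  d32 = neg(9) = -9
  d33 = max2(0, -9) = 0
  d34 = absv(0) = 0
  d35 = add(-9, 0) = -9
  d37 = min2(-9, 0) = -9
  d38 = min2(-9, -9) = -9

Second demand — change propagation:
  d2: re-runs because s6 9->0; new result 0.
  d4: re-runs because s6 9->0; new result 7.
  d5: re-runs because s6 9->0; new result 7.
  d7: re-runs because d5 9->7; d2 9->0; new result 7.
  d9: re-runs because d5 9->7; new result 14.
  d10: re-runs because d7 0->7; new result 49.
  d11: re-runs because d9 16->14; d10 0->49; new result 14.
  d12: re-runs because d2 9->0; d11 0->14; new result 14.
  d15: re-runs because d7 0->7; d4 9->7; new result 7.
  d17: re-runs because s6 9->0; d5 9->7; new result -7.
  d18: re-runs because d17 0->-7; d15 0->7; new result -14.
  d19: re-runs because d11 0->14; new result 14.
  d20: re-runs because d19 0->14; d18 0->-14; new result 0 (unchanged).
  d21: re-examined; everything it read last time is the same (d20 unchanged, d20 unchanged) — cache 0 kept, no run.
  d23: re-runs because d2 9->0; new result 0 (unchanged).
  d32: re-runs because d12 9->14; new result -14.
  d33: re-runs because d32 -9->-14; new result 0 (unchanged).
  d34: re-runs because d11 0->14; new result 14.
  d35: re-runs because d32 -9->-14; new result -14.
  d37: re-runs because d35 -9->-14; d34 0->14; new result -14.
  d38: re-runs because d37 -9->-14; d35 -9->-14; new result -14.

The important point: at d21 every value read last time is unchanged, so the dirty flag clears without a run.

Dirty set: d2, d4, d5, d7, d9, d10, d11, d12, d15, d17, d18, d19, d20, d21, d23, d32, d33, d34, d35, d37, d38.
Run set: d2, d4, d5, d7, d9, d10, d11, d12, d15, d17, d18, d19, d20, d23, d32, d33, d34, d35, d37, d38 (20 run).
Re-examined without running (cache reused): d21.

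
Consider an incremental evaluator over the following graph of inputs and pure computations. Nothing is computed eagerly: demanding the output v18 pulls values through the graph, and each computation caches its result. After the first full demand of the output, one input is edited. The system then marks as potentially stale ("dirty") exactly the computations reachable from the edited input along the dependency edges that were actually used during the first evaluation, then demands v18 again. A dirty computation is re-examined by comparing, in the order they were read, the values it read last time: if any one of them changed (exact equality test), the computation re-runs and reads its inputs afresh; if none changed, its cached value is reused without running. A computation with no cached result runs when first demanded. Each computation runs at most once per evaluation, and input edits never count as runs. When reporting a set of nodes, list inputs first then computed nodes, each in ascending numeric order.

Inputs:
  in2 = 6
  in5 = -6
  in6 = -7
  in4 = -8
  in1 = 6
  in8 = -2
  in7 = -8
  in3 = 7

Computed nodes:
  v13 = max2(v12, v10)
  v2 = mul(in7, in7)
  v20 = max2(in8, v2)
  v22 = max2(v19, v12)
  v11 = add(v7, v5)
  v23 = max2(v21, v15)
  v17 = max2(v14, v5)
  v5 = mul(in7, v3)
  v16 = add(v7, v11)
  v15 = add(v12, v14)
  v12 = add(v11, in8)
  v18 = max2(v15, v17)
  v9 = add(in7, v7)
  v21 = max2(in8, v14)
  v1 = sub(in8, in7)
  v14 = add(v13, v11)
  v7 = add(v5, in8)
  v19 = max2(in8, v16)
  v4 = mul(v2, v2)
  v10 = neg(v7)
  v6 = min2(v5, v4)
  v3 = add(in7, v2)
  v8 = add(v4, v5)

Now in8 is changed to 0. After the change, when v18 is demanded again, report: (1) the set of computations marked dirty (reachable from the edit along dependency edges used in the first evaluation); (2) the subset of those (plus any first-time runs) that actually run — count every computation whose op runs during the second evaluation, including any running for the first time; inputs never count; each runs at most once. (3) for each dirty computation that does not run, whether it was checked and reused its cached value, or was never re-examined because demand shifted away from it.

Initial pass — values computed on the first demand:
  v2 = mul(-8, -8) = 64
  v3 = add(-8, 64) = 56
  v5 = mul(-8, 56) = -448
  v7 = add(-448, -2) = -450
  v10 = neg(-450) = 450
  v11 = add(-450, -448) = -898
  v12 = add(-898, -2) = -900
  v13 = max2(-900, 450) = 450
  v14 = add(450, -898) = -448
  v15 = add(-900, -448) = -1348
  v17 = max2(-448, -448) = -448
  v18 = max2(-1348, -448) = -448

Second demand — change propagation:
  v7: re-runs because in8 -2->0; new result -448.
  v10: re-runs because v7 -450->-448; new result 448.
  v11: re-runs because v7 -450->-448; new result -896.
  v12: re-runs because v11 -898->-896; in8 -2->0; new result -896.
  v13: re-runs because v12 -900->-896; v10 450->448; new result 448.
  v14: re-runs because v13 450->448; v11 -898->-896; new result -448 (unchanged).
  v15: re-runs because v12 -900->-896; new result -1344.
  v17: re-examined; everything it read last time is the same (v14 unchanged, v5 unchanged) — cache -448 kept, no run.
  v18: re-runs because v15 -1348->-1344; new result -448 (unchanged).

The important point: at v17 every value read last time is unchanged, so the dirty flag clears without a run.

Dirty set: v7, v10, v11, v12, v13, v14, v15, v17, v18.
Run set: v7, v10, v11, v12, v13, v14, v15, v18 (8 run).
Re-examined without running (cache reused): v17.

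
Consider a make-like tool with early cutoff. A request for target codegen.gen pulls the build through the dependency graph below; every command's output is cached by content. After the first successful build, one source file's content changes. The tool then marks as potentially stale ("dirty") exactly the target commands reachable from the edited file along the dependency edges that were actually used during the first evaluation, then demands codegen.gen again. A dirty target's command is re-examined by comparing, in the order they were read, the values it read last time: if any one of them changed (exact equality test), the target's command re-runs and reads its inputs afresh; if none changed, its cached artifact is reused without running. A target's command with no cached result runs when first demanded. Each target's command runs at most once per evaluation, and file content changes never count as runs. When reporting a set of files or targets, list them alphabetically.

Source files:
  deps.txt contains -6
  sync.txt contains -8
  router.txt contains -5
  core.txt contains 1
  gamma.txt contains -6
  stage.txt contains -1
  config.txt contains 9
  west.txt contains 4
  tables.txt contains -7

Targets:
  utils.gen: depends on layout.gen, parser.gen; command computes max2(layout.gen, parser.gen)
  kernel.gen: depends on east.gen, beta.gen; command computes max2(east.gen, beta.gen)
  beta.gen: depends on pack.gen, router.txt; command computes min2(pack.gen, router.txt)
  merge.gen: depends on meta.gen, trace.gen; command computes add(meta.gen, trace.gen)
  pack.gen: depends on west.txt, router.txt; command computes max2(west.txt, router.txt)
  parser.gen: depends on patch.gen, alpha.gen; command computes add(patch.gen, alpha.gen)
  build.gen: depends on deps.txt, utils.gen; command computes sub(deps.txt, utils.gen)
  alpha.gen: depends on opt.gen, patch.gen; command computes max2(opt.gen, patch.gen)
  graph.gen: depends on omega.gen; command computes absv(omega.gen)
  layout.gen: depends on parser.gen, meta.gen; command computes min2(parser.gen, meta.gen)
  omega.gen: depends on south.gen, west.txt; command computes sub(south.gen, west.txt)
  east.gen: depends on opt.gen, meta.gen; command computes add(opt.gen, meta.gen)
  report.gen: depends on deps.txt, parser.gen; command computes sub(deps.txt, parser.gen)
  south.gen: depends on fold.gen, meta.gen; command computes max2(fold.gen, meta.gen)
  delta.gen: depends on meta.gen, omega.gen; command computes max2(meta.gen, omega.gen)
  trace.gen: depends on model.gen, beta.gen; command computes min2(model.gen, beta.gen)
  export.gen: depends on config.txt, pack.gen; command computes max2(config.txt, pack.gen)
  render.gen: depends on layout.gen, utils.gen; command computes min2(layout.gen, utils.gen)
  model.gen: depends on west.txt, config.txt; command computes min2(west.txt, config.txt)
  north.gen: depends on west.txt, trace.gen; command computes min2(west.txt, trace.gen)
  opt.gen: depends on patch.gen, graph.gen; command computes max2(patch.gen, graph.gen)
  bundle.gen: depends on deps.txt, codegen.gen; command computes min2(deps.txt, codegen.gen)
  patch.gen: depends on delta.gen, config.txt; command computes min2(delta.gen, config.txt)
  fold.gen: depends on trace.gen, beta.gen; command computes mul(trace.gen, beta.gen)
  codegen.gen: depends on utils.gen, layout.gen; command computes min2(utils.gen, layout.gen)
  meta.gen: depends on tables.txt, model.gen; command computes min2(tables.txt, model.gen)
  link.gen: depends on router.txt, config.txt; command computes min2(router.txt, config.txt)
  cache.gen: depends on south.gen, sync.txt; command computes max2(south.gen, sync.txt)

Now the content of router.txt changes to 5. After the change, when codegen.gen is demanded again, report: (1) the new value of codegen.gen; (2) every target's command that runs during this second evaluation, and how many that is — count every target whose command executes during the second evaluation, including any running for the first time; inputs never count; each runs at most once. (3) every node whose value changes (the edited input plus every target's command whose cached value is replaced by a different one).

First demand of the output computes:
  model.gen = min2(4, 9) = 4
  meta.gen = min2(-7, 4) = -7
  pack.gen = max2(4, -5) = 4
  beta.gen = min2(4, -5) = -5
  trace.gen = min2(4, -5) = -5
  fold.gen = mul(-5, -5) = 25
  south.gen = max2(25, -7) = 25
  omega.gen = sub(25, 4) = 21
  delta.gen = max2(-7, 21) = 21
  graph.gen = absv(21) = 21
  patch.gen = min2(21, 9) = 9
  opt.gen = max2(9, 21) = 21
  alpha.gen = max2(21, 9) = 21
  parser.gen = add(9, 21) = 30
  layout.gen = min2(30, -7) = -7
  utils.gen = max2(-7, 30) = 30
  codegen.gen = min2(30, -7) = -7

After the edit, cleaning proceeds:
  pack.gen: a read changed (router.txt -5->5) — executes, giving 5.
  beta.gen: a read changed (pack.gen 4->5; router.txt -5->5) — executes, giving 5.
  trace.gen: a read changed (beta.gen -5->5) — executes, giving 4.
  fold.gen: a read changed (trace.gen -5->4; beta.gen -5->5) — executes, giving 20.
  south.gen: a read changed (fold.gen 25->20) — executes, giving 20.
  omega.gen: a read changed (south.gen 25->20) — executes, giving 16.
  delta.gen: a read changed (omega.gen 21->16) — executes, giving 16.
  graph.gen: a read changed (omega.gen 21->16) — executes, giving 16.
  patch.gen: a read changed (delta.gen 21->16) — executes, giving 9 — identical to its old value.
  opt.gen: a read changed (graph.gen 21->16) — executes, giving 16.
  alpha.gen: a read changed (opt.gen 21->16) — executes, giving 16.
  parser.gen: a read changed (alpha.gen 21->16) — executes, giving 25.
  layout.gen: a read changed (parser.gen 30->25) — executes, giving -7 — identical to its old value.
  utils.gen: a read changed (parser.gen 30->25) — executes, giving 25.
  codegen.gen: a read changed (utils.gen 30->25) — executes, giving -7 — identical to its old value.

Demanding codegen.gen again yields -7.
15 target commands run: alpha.gen, beta.gen, codegen.gen, delta.gen, fold.gen, graph.gen, layout.gen, omega.gen, opt.gen, pack.gen, parser.gen, patch.gen, south.gen, trace.gen, utils.gen.
The nodes whose values change: alpha.gen, beta.gen, delta.gen, fold.gen, graph.gen, omega.gen, opt.gen, pack.gen, parser.gen, router.txt, south.gen, trace.gen, utils.gen.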